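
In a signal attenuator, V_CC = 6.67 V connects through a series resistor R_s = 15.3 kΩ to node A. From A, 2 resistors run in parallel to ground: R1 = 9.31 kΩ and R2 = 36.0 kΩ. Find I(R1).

Parallel bank: R_p = 1/(1/9.31 + 1/36.0) = 7.397 kΩ.
Node voltage V_A = V_CC · R_p/(R_s + R_p) = 6.67 × 0.3259 = 2.174 V.
I(R1) = V_A / R1 = 2.174/9.31 = 0.2335 mA.

I ≈ 0.233 mA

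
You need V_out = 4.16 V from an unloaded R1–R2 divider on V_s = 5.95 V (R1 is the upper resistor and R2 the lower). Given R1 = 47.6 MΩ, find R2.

R2 ≈ 111 MΩ

V_out/V_s = R2/(R1+R2) = 0.6992.
R2 = R1 · 0.6992/(1 − 0.6992) = 110.6 MΩ.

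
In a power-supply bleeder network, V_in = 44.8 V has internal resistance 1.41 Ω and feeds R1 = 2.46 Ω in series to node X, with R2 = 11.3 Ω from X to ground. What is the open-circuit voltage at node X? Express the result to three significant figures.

V_th ≈ 33.4 V

R1' = 1.41 + 2.46 = 3.870 Ω (source resistance + R1).
V_th is the unloaded tap voltage: V_in · R2/(R1'+R2) = 44.8 × 0.7449 = 33.37 V.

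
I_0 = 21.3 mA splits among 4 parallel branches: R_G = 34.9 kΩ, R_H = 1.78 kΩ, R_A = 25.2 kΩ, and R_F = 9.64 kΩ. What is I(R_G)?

Conductances: ΣG = 1/34.9 + 1/1.78 + 1/25.2 + 1/9.64 = 0.7339 (1/kΩ).
Current divider: I(R_G) = I_0 · G_k/ΣG = 21.3 × (0.02865/0.7339) = 21.3 × 0.03904 = 0.8316 mA.

I ≈ 0.832 mA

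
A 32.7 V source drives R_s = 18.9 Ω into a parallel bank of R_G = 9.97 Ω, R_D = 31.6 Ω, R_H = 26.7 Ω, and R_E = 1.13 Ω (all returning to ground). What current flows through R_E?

Parallel bank: R_p = 1/(1/9.97 + 1/31.6 + 1/26.7 + 1/1.13) = 0.9484 Ω.
V_A = 32.7 × 0.9484/19.85 = 1.563 V.
I(R_E) = V_A / R_E = 1.563/1.13 = 1.383 A.
(Equivalently: I_total = 1.647 A, then current-divider fraction G_k/ΣG = 0.8393.)

I ≈ 1.38 A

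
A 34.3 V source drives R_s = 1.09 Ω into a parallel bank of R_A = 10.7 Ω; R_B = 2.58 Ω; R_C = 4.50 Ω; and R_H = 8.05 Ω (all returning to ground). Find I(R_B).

Combine the parallel branches: R_p = (1/10.7 + 1/2.58 + 1/4.50 + 1/8.05)⁻¹ = 1.208 Ω.
V_A by voltage divider: V_A = 34.3 × 1.208/(1.09 + 1.208) = 18.03 V.
Branch current I = V_A/R_B = 18.03/2.58 = 6.990 A.

I ≈ 6.99 A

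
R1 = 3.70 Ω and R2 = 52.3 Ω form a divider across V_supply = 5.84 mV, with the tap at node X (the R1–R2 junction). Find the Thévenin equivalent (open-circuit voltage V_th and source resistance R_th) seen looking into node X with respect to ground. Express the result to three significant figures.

With X open, the divider is unloaded: V_th = 5.84 × 52.3/56.00 = 5.454 mV.
With V_supply suppressed (replaced by a short), R_th = R1 ‖ R2 = (3.700 × 52.3)/(3.700 + 52.3) = 3.456 Ω.

V_th ≈ 5.45 mV, R_th ≈ 3.46 Ω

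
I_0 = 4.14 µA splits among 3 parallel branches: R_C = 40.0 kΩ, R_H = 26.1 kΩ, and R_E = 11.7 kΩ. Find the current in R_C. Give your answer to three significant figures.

I ≈ 0.696 µA

Conductances: ΣG = 1/40.0 + 1/26.1 + 1/11.7 = 0.1488 (1/kΩ).
By the current-divider rule, I = I_0 · G_k/ΣG = 4.14 × 0.1680 = 0.6956 µA.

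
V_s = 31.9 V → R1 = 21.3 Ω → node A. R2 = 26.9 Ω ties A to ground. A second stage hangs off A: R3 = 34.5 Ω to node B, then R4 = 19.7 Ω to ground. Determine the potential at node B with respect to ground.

V_B ≈ 5.31 V

Looking into the second stage from A: R3 + R4 = 54.20 Ω appears in parallel with R2.
Effective lower resistance at A: R2 ‖ 54.20 = 17.98 Ω.
First divider: V_A = V_s · 17.98/(21.3 + 17.98) = 14.60 V.
Stage 2 is unloaded, so V_B = V_A · R4/(R3+R4) = 14.60 × 19.7/54.20 = 5.307 V.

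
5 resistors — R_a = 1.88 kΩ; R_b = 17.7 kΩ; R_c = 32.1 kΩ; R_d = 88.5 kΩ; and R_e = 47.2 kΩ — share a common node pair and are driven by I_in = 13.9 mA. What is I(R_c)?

Conductances: ΣG = 1/1.88 + 1/17.7 + 1/32.1 + 1/88.5 + 1/47.2 = 0.6521 (1/kΩ).
By the current-divider rule, I = I_in · G_k/ΣG = 13.9 × 0.04778 = 0.6641 mA.

I ≈ 0.664 mA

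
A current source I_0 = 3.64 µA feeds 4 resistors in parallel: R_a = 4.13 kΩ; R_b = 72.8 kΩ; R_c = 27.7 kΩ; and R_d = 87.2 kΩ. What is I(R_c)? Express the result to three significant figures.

Conductances: ΣG = 1/4.13 + 1/72.8 + 1/27.7 + 1/87.2 = 0.3034 (1/kΩ).
R_c takes the fraction G_k/ΣG = 0.03610/0.3034 = 0.1190, so I = 3.64 × 0.1190 = 0.4331 µA.

I ≈ 0.433 µA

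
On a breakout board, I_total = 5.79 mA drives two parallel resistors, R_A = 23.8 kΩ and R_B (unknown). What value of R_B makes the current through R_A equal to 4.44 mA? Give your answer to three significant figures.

In a two-way split, I_A/I_total = R_B/(R_A + R_B).
4.44/5.79 = R_B/(R_A + R_B) → R_B = R_A · (0.7668)/(1 − 0.7668) = 23.8 × 3.289 = 78.28 kΩ.

R_B ≈ 78.3 kΩ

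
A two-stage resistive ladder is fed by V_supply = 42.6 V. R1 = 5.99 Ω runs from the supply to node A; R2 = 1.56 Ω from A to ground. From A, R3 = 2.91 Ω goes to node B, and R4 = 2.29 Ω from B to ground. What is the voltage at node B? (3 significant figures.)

V_B ≈ 3.13 V

Node A sees R2 in parallel with the series input of stage 2, R3 + R4 = 5.200 Ω.
Effective lower resistance at A: R2 ‖ 5.200 = 1.200 Ω.
V_A = 42.6 × 1.200/(5.99 + 1.200) = 7.110 V.
Stage 2 is unloaded, so V_B = V_A · R4/(R3+R4) = 7.110 × 2.29/5.200 = 3.131 V.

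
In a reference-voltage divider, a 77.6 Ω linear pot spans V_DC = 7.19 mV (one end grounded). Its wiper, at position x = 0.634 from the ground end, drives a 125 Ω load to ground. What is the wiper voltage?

V_out ≈ 3.98 mV

Lower segment x·R_p = 49.20 Ω; upper segment (1−x)·R_p = 28.40 Ω.
Lower segment in parallel with the load: 49.20 ‖ 125 = 35.30 Ω.
Loaded-divider output: V_out = 7.19 × 0.5542 = 3.984 mV.
(Unloaded: V_out = x·V_DC = 4.56 mV.)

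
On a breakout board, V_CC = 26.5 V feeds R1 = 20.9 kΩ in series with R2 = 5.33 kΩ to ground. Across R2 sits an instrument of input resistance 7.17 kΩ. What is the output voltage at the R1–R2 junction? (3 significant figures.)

V_out ≈ 3.38 V

First combine the lower leg with the load: R2 ‖ R_L = 3.057 kΩ.
Voltage divider with the loaded lower leg: V_out = 26.5 × 3.057/(20.9 + 3.057) = 26.5 × 0.1276 = 3.382 V.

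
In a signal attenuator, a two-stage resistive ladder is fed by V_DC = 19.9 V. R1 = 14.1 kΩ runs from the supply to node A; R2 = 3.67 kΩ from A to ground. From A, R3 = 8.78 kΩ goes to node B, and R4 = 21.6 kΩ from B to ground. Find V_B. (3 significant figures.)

V_B ≈ 2.67 V

The second stage (R3 + R4 = 30.38 kΩ) loads node A in parallel with R2.
Effective lower resistance at A: R2 ‖ 30.38 = 3.274 kΩ.
V_A = 19.9 × 3.274/(14.1 + 3.274) = 3.750 V.
Stage 2 is unloaded, so V_B = V_A · R4/(R3+R4) = 3.750 × 21.6/30.38 = 2.667 V.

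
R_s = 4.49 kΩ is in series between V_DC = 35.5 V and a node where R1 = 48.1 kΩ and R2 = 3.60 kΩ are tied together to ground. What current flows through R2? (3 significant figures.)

Combine the parallel branches: R_p = (1/48.1 + 1/3.60)⁻¹ = 3.349 kΩ.
Node voltage V_A = V_DC · R_p/(R_s + R_p) = 35.5 × 0.4272 = 15.17 V.
Branch current I = V_A/R2 = 15.17/3.60 = 4.213 mA.

I ≈ 4.21 mA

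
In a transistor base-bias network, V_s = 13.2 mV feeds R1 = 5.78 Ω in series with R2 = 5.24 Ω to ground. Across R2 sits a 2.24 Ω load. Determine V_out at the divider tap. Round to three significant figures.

V_out ≈ 2.82 mV

First combine the lower leg with the load: R2 ‖ R_L = 1.569 Ω.
Voltage divider with the loaded lower leg: V_out = 13.2 × 1.569/(5.78 + 1.569) = 13.2 × 0.2135 = 2.818 mV.
(Unloaded it would be 6.28 mV; the load pulls it down.)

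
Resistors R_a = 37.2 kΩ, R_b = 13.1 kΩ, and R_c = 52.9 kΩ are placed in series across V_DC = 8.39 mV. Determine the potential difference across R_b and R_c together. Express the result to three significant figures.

Series total: ΣR = 37.2 + 13.1 + 52.9 = 103.2 kΩ.
R_{R_b..R_c} = 13.1 + 52.9 = 66.00 kΩ.
By the voltage-divider rule, V = 8.39 × 66.00/103.2 = 5.366 mV.

V ≈ 5.37 mV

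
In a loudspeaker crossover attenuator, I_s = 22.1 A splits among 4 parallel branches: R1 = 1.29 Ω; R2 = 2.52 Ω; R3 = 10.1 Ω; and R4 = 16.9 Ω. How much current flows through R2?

I ≈ 6.59 A

Conductances: ΣG = 1/1.29 + 1/2.52 + 1/10.1 + 1/16.9 = 1.330 (1/Ω).
By the current-divider rule, I = I_s · G_k/ΣG = 22.1 × 0.2983 = 6.593 A.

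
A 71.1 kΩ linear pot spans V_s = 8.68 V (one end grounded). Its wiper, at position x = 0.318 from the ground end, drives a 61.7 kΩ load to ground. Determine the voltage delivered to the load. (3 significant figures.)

V_out ≈ 2.21 V

Lower segment x·R_p = 22.61 kΩ; upper segment (1−x)·R_p = 48.49 kΩ.
R_L loads the lower segment: effective lower R = 16.55 kΩ.
Then V_out = V_s · 16.55/(48.49 + 16.55) = 2.208 V.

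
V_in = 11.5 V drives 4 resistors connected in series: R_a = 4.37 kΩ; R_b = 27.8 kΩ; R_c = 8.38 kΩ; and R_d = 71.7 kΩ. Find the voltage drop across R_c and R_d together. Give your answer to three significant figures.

V ≈ 8.20 V

Total series resistance ΣR = 4.37 + 27.8 + 8.38 + 71.7 = 112.2 kΩ.
R_{R_c..R_d} = 8.38 + 71.7 = 80.08 kΩ.
By the voltage-divider rule, V = 11.5 × 80.08/112.2 = 8.204 V.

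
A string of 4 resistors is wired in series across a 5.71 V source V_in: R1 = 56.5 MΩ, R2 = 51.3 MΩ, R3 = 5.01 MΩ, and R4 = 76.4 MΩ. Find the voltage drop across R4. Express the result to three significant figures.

V ≈ 2.31 V

Total series resistance ΣR = 56.5 + 51.3 + 5.01 + 76.4 = 189.2 MΩ.
V = V_in · R/ΣR = 5.71 × 0.4038 = 2.306 V.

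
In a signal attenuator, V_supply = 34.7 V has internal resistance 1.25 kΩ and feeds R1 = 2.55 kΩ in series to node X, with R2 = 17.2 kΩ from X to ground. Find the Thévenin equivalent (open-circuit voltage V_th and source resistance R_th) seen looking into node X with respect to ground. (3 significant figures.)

R1' = 1.25 + 2.55 = 3.800 kΩ (source resistance + R1).
With X open, the divider is unloaded: V_th = 34.7 × 17.2/21.00 = 28.42 V.
With V_supply suppressed (replaced by a short), R_th = R1' ‖ R2 = (3.800 × 17.2)/(3.800 + 17.2) = 3.112 kΩ.

V_th ≈ 28.4 V, R_th ≈ 3.11 kΩ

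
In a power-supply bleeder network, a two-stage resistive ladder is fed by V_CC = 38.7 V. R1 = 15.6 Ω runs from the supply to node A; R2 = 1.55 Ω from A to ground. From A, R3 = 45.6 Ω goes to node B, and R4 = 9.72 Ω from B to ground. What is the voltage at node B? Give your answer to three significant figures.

V_B ≈ 0.599 V

Looking into the second stage from A: R3 + R4 = 55.32 Ω appears in parallel with R2.
Effective lower resistance at A: R2 ‖ 55.32 = 1.508 Ω.
First divider: V_A = V_CC · 1.508/(15.6 + 1.508) = 3.411 V.
Stage 2 is unloaded, so V_B = V_A · R4/(R3+R4) = 3.411 × 9.72/55.32 = 0.5993 V.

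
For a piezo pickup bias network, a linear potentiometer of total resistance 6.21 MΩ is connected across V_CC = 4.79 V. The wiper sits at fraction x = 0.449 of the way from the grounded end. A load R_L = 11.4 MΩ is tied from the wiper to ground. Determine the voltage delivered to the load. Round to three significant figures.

Lower segment x·R_p = 2.788 MΩ; upper segment (1−x)·R_p = 3.422 MΩ.
(x·R_p) ‖ R_L = 2.240 MΩ.
V_out = 4.79 × 2.240/(3.422 + 2.240) = 1.895 V.

V_out ≈ 1.90 V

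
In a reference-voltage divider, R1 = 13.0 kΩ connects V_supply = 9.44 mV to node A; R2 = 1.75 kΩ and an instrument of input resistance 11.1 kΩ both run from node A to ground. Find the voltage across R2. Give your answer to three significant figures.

V_out ≈ 0.983 mV

First combine the lower leg with the load: R2 ‖ R_L = 1.512 kΩ.
Then V_out = V_supply · R2'/(R1 + R2') = 9.44 × 1.512/14.51 = 0.9834 mV.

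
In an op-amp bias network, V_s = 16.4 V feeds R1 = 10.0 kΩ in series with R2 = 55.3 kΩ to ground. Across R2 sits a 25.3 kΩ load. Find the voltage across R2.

R2 ‖ R_L = (55.3 × 25.3)/(55.3 + 25.3) = 17.36 kΩ.
Then V_out = V_s · R2'/(R1 + R2') = 16.4 × 17.36/27.36 = 10.41 V.

V_out ≈ 10.4 V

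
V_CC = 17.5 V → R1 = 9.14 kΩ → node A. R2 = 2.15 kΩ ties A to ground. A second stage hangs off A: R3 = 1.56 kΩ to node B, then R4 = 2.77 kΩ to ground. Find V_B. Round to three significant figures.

V_B ≈ 1.52 V

Node A sees R2 in parallel with the series input of stage 2, R3 + R4 = 4.330 kΩ.
Effective lower resistance at A: R2 ‖ 4.330 = 1.437 kΩ.
So V_A = 17.5 × 0.1358 = 2.377 V.
Then the unloaded second divider: V_B = V_A × R4/(R3+R4) = 2.377 × 0.6397 = 1.521 V.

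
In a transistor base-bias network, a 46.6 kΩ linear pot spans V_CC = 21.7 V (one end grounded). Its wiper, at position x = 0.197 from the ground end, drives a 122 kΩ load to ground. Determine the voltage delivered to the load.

V_out ≈ 4.03 V

The pot divides into 37.42 kΩ above the wiper and 9.180 kΩ below.
(x·R_p) ‖ R_L = 8.538 kΩ.
Then V_out = V_CC · 8.538/(37.42 + 8.538) = 4.031 V.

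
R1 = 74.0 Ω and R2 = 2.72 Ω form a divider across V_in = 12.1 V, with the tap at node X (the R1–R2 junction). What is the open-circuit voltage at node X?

Open-circuit (no load on X): V_th = V_in · R2/(R1 + R2) = 12.1 × 2.72/(74.00 + 2.72) = 0.4290 V.

V_th ≈ 0.429 V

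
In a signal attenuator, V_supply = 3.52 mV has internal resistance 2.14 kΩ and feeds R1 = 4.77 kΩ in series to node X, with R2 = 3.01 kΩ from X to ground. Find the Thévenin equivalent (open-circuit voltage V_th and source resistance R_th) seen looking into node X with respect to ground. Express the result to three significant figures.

R1' = 2.14 + 4.77 = 6.910 kΩ (source resistance + R1).
V_th is the unloaded tap voltage: V_supply · R2/(R1'+R2) = 3.52 × 0.3034 = 1.068 mV.
Looking into X with the source shorted: R_th = R1'·R2/(R1'+R2) = 6.910 × 3.01/9.920 = 2.097 kΩ.

V_th ≈ 1.07 mV, R_th ≈ 2.10 kΩ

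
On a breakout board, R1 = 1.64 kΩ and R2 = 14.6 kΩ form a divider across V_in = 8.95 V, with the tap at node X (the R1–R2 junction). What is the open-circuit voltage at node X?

V_th ≈ 8.05 V

V_th is the unloaded tap voltage: V_in · R2/(R1+R2) = 8.95 × 0.8990 = 8.046 V.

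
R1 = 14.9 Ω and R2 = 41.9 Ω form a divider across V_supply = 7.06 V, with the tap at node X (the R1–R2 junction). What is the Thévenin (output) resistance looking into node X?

Zeroing V_supply shorts the top of R1 to ground, so R_th = R1 ‖ R2 = 10.99 Ω.

R_th ≈ 11.0 Ω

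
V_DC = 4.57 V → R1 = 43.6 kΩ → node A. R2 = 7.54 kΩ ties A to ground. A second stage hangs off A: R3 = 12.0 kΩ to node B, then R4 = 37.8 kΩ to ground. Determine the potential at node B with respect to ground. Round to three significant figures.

The second stage (R3 + R4 = 49.80 kΩ) loads node A in parallel with R2.
Effective lower resistance at A: R2 ‖ 49.80 = 6.549 kΩ.
So V_A = 4.57 × 0.1306 = 0.5968 V.
Then the unloaded second divider: V_B = V_A × R4/(R3+R4) = 0.5968 × 0.7590 = 0.4530 V.

V_B ≈ 0.453 V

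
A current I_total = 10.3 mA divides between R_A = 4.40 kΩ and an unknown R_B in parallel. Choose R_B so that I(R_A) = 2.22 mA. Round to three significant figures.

R_B ≈ 1.21 kΩ

Two-branch current divider: I_A = I_total · R_B/(R_A + R_B).
2.22/10.3 = R_B/(R_A + R_B) → R_B = R_A · (0.2155)/(1 − 0.2155) = 4.40 × 0.2748 = 1.209 kΩ.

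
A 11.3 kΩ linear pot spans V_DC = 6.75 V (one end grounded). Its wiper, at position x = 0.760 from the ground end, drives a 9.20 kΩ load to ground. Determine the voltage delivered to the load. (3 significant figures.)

V_out ≈ 4.19 V

The pot divides into 2.712 kΩ above the wiper and 8.588 kΩ below.
(x·R_p) ‖ R_L = 4.442 kΩ.
Then V_out = V_DC · 4.442/(2.712 + 4.442) = 4.191 V.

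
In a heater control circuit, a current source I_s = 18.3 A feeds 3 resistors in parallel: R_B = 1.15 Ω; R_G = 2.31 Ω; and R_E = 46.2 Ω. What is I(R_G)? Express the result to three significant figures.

ΣG = 1/1.15 + 1/2.31 + 1/46.2 = 1.324.
Current divider: I(R_G) = I_s · G_k/ΣG = 18.3 × (0.4329/1.324) = 18.3 × 0.3269 = 5.983 A.

I ≈ 5.98 A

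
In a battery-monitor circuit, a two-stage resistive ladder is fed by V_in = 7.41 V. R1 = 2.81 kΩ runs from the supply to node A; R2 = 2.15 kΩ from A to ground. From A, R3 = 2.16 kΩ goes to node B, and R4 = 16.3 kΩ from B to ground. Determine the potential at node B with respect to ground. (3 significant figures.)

The second stage (R3 + R4 = 18.46 kΩ) loads node A in parallel with R2.
R2 ‖ (R3+R4) = 1.926 kΩ.
V_A = 7.41 × 1.926/(2.81 + 1.926) = 3.013 V.
V_B = V_A × 0.8830 = 2.661 V.

V_B ≈ 2.66 V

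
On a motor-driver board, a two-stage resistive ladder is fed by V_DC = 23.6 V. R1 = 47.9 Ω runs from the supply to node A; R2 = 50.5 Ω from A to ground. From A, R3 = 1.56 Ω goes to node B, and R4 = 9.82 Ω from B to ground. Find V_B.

V_B ≈ 3.31 V

The second stage (R3 + R4 = 11.38 Ω) loads node A in parallel with R2.
Effective lower resistance at A: R2 ‖ 11.38 = 9.287 Ω.
First divider: V_A = V_DC · 9.287/(47.9 + 9.287) = 3.833 V.
V_B = V_A × 0.8629 = 3.307 V.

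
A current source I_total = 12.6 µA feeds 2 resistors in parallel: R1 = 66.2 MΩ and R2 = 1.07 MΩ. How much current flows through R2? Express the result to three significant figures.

Two-branch current divider: I_k = I_total · R_other/(R_1 + R_2).
So I = 12.6 × 66.2/67.27 = 12.40 µA.

I ≈ 12.4 µA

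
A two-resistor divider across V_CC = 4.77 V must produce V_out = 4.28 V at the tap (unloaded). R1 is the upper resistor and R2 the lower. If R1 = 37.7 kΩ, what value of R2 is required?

Required fraction k = V_out/V_CC = 0.8973.
Rearranging, R2 = R1·k/(1−k) = 37.7 × 8.735 = 329.3 kΩ.

R2 ≈ 329 kΩ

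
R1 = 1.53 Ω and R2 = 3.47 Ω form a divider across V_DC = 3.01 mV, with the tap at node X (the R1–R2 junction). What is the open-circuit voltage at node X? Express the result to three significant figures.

V_th ≈ 2.09 mV

V_th is the unloaded tap voltage: V_DC · R2/(R1+R2) = 3.01 × 0.6940 = 2.089 mV.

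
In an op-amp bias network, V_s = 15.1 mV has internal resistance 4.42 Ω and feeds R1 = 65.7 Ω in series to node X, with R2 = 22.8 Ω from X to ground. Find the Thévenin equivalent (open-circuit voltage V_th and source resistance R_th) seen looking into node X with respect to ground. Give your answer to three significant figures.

R1' = 4.42 + 65.7 = 70.12 Ω (source resistance + R1).
With X open, the divider is unloaded: V_th = 15.1 × 22.8/92.92 = 3.705 mV.
Zeroing V_s shorts the top of R1' to ground, so R_th = R1' ‖ R2 = 17.21 Ω.

V_th ≈ 3.71 mV, R_th ≈ 17.2 Ω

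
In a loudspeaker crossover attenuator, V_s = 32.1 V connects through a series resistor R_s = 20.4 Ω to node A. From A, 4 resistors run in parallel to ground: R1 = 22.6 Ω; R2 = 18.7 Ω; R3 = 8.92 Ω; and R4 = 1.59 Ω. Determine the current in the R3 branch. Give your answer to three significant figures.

Combine the parallel branches: R_p = (1/22.6 + 1/18.7 + 1/8.92 + 1/1.59)⁻¹ = 1.192 Ω.
V_A by voltage divider: V_A = 32.1 × 1.192/(20.4 + 1.192) = 1.772 V.
Branch current I = V_A/R3 = 1.772/8.92 = 0.1987 A.
(Check via current divider: I_total = 1.487 A; share G_k/ΣG = 0.1337 → same result.)

I ≈ 0.199 A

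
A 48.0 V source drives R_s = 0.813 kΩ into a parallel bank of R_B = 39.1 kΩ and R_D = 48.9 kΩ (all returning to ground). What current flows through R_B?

I ≈ 1.18 mA

Parallel bank: R_p = 1/(1/39.1 + 1/48.9) = 21.73 kΩ.
Node voltage V_A = V_s · R_p/(R_s + R_p) = 48.0 × 0.9639 = 46.27 V.
I(R_B) = V_A / R_B = 46.27/39.1 = 1.183 mA.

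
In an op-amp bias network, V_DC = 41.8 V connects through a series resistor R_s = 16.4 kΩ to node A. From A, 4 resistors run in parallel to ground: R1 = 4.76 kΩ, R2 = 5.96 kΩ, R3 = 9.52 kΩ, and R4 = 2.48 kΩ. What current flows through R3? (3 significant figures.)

I ≈ 0.283 mA

Combine the parallel branches: R_p = (1/4.76 + 1/5.96 + 1/9.52 + 1/2.48)⁻¹ = 1.128 kΩ.
V_A by voltage divider: V_A = 41.8 × 1.128/(16.4 + 1.128) = 2.691 V.
I(R3) = V_A / R3 = 2.691/9.52 = 0.2827 mA.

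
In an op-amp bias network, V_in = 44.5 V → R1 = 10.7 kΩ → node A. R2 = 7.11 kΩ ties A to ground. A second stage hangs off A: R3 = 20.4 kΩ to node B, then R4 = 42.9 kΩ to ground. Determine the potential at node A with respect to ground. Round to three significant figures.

V_A ≈ 16.6 V

Node A sees R2 in parallel with the series input of stage 2, R3 + R4 = 63.30 kΩ.
R2 ‖ (R3+R4) = 6.392 kΩ.
V_A = 44.5 × 6.392/(10.7 + 6.392) = 16.64 V.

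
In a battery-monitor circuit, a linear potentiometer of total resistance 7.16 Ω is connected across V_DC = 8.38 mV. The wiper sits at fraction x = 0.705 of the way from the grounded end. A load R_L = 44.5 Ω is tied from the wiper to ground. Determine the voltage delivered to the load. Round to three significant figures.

Lower segment x·R_p = 5.048 Ω; upper segment (1−x)·R_p = 2.112 Ω.
(x·R_p) ‖ R_L = 4.534 Ω.
Then V_out = V_DC · 4.534/(2.112 + 4.534) = 5.717 mV.

V_out ≈ 5.72 mV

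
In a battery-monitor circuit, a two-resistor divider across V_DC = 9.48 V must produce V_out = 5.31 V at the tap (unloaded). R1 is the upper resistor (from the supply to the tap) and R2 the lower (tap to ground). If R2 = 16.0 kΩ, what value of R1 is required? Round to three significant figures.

R1 ≈ 12.6 kΩ

The divider ratio is R2/(R1+R2) = 5.31/9.48 = 0.5601.
R1 = R2·(1/k − 1) = 16.0 × 0.7853 = 12.56 kΩ.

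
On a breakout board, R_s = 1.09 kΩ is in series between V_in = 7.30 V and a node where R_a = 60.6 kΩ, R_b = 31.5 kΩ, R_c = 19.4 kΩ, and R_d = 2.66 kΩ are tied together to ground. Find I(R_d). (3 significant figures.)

Equivalent of the parallel group: R_p = 2.102 kΩ.
V_A = 7.30 × 2.102/3.192 = 4.807 V.
Branch current I = V_A/R_d = 4.807/2.66 = 1.807 mA.

I ≈ 1.81 mA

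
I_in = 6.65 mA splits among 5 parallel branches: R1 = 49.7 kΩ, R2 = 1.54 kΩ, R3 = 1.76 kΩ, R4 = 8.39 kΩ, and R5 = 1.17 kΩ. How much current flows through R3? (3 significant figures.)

I ≈ 1.71 mA

Total conductance ΣG = 1/49.7 + 1/1.54 + 1/1.76 + 1/8.39 + 1/1.17 = 2.212 (units of 1/kΩ).
Current divider: I(R3) = I_in · G_k/ΣG = 6.65 × (0.5682/2.212) = 6.65 × 0.2569 = 1.708 mA.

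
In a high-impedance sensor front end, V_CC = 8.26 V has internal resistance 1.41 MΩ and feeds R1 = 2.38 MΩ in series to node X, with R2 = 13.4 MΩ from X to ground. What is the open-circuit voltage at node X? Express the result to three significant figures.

R1' = 1.41 + 2.38 = 3.790 MΩ (source resistance + R1).
Open-circuit (no load on X): V_th = V_CC · R2/(R1' + R2) = 8.26 × 13.4/(3.790 + 13.4) = 6.439 V.

V_th ≈ 6.44 V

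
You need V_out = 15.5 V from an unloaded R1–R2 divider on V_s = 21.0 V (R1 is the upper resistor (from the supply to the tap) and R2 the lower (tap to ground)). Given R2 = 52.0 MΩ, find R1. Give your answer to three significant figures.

V_out/V_s = R2/(R1+R2) = 0.7381.
Rearranging, R1 = R2·(1−k)/k = 52.0 × 0.3548 = 18.45 MΩ.

R1 ≈ 18.5 MΩ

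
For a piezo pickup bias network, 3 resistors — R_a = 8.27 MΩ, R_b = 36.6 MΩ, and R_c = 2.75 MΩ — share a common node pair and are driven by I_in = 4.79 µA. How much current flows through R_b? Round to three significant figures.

Conductances: ΣG = 1/8.27 + 1/36.6 + 1/2.75 = 0.5119 (1/MΩ).
R_b takes the fraction G_k/ΣG = 0.02732/0.5119 = 0.05338, so I = 4.79 × 0.05338 = 0.2557 µA.

I ≈ 0.256 µA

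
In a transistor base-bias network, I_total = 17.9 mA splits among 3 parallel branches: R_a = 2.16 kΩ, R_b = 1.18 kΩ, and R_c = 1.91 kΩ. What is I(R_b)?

Conductances: ΣG = 1/2.16 + 1/1.18 + 1/1.91 = 1.834 (1/kΩ).
R_b takes the fraction G_k/ΣG = 0.8475/1.834 = 0.4621, so I = 17.9 × 0.4621 = 8.271 mA.

I ≈ 8.27 mA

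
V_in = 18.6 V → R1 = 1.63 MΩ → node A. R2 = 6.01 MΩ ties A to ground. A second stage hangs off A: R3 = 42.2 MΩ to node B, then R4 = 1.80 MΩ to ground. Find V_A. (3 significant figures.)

V_A ≈ 14.2 V

The second stage (R3 + R4 = 44.00 MΩ) loads node A in parallel with R2.
R2 ‖ (R3+R4) = 5.288 MΩ.
So V_A = 18.6 × 0.7644 = 14.22 V.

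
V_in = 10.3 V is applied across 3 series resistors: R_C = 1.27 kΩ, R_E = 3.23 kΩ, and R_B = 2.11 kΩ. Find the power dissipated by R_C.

P ≈ 3.08 mW

ΣR = 6.610 kΩ → I = 10.3/6.610 = 1.558 mA.
P(R_C) = I²·R_C = (1.558)² × 1.27 = 3.084 mW.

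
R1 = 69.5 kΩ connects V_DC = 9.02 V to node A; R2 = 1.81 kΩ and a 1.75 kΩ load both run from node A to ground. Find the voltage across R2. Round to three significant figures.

First combine the lower leg with the load: R2 ‖ R_L = 0.8897 kΩ.
Voltage divider with the loaded lower leg: V_out = 9.02 × 0.8897/(69.5 + 0.8897) = 9.02 × 0.01264 = 0.1140 V.
(Unloaded it would be 0.229 V; the load pulls it down.)

V_out ≈ 0.114 V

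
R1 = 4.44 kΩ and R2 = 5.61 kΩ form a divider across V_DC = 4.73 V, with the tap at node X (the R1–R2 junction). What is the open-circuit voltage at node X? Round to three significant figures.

V_th ≈ 2.64 V

With X open, the divider is unloaded: V_th = 4.73 × 5.61/10.05 = 2.640 V.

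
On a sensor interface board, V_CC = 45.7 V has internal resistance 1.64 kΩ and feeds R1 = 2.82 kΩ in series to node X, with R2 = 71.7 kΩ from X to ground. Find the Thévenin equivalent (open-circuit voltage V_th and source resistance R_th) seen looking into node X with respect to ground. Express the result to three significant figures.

V_th ≈ 43.0 V, R_th ≈ 4.20 kΩ

R1' = 1.64 + 2.82 = 4.460 kΩ (source resistance + R1).
Open-circuit (no load on X): V_th = V_CC · R2/(R1' + R2) = 45.7 × 71.7/(4.460 + 71.7) = 43.02 V.
With V_CC suppressed (replaced by a short), R_th = R1' ‖ R2 = (4.460 × 71.7)/(4.460 + 71.7) = 4.199 kΩ.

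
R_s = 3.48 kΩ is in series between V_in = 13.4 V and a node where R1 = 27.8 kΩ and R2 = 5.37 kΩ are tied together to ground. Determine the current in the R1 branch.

Equivalent of the parallel group: R_p = 4.501 kΩ.
Node voltage V_A = V_in · R_p/(R_s + R_p) = 13.4 × 0.5639 = 7.557 V.
I(R1) = V_A / R1 = 7.557/27.8 = 0.2718 mA.
(Check via current divider: I_total = 1.679 mA; share G_k/ΣG = 0.1619 → same result.)

I ≈ 0.272 mA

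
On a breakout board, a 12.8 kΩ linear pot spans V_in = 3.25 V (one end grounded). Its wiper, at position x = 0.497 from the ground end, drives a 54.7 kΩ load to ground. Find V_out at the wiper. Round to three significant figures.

Lower segment x·R_p = 6.362 kΩ; upper segment (1−x)·R_p = 6.438 kΩ.
(x·R_p) ‖ R_L = 5.699 kΩ.
Loaded-divider output: V_out = 3.25 × 0.4695 = 1.526 V.

V_out ≈ 1.53 V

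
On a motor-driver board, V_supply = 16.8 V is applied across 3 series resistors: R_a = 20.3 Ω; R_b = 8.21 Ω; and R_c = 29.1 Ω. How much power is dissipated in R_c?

ΣR = 57.61 Ω → I = 16.8/57.61 = 0.2916 A.
P = I²R = 0.08504 × 29.1 = 2.475 W.

P ≈ 2.47 W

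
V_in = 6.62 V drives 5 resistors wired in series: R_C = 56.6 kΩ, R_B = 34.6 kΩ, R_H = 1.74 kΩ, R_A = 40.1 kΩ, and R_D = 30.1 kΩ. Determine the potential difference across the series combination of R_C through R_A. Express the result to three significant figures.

ΣR = 56.6 + 34.6 + 1.74 + 40.1 + 30.1 = 163.1 kΩ.
R_{R_C..R_A} = 56.6 + 34.6 + 1.74 + 40.1 = 133.0 kΩ.
Voltage divider: V = V_in · (133.0 / 163.1) = 6.62 × 0.8155 = 5.399 V.

V ≈ 5.40 V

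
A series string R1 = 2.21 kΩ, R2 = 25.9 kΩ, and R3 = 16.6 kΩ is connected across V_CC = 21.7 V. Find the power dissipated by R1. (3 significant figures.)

P ≈ 0.521 mW

Series current I = V_CC/ΣR = 21.7/44.71 = 0.4854 mA.
V(R1) = I·R = 1.073 V; P = V·I = 1.073 × 0.4854 = 0.5206 mW.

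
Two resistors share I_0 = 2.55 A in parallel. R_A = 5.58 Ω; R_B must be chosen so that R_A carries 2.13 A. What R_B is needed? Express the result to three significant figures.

R_B ≈ 28.3 Ω

In a two-way split, I_A/I_0 = R_B/(R_A + R_B).
2.13/2.55 = R_B/(R_A + R_B) → R_B = R_A · (0.8353)/(1 − 0.8353) = 5.58 × 5.071 = 28.30 Ω.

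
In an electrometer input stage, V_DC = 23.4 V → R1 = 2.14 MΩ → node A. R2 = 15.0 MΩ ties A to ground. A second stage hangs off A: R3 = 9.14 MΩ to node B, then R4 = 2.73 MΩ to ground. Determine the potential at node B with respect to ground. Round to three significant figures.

The second stage (R3 + R4 = 11.87 MΩ) loads node A in parallel with R2.
Effective lower resistance at A: R2 ‖ 11.87 = 6.626 MΩ.
V_A = 23.4 × 6.626/(2.14 + 6.626) = 17.69 V.
V_B = V_A × 0.2300 = 4.068 V.

V_B ≈ 4.07 V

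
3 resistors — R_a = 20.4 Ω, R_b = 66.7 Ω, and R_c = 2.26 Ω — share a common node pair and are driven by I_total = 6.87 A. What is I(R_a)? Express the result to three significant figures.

Conductances: ΣG = 1/20.4 + 1/66.7 + 1/2.26 = 0.5065 (1/Ω).
By the current-divider rule, I = I_total · G_k/ΣG = 6.87 × 0.09678 = 0.6649 A.

I ≈ 0.665 A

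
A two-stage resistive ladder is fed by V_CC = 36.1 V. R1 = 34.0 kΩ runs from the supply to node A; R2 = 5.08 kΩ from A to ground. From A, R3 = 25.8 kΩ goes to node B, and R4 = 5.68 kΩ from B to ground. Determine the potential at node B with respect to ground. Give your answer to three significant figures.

V_B ≈ 0.742 V

Node A sees R2 in parallel with the series input of stage 2, R3 + R4 = 31.48 kΩ.
R2 ‖ (R3+R4) = 4.374 kΩ.
So V_A = 36.1 × 0.1140 = 4.115 V.
V_B = V_A × 0.1804 = 0.7425 V.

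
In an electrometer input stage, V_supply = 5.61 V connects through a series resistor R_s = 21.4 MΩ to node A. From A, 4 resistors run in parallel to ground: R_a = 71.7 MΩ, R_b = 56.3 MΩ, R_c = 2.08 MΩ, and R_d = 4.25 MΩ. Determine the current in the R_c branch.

Combine the parallel branches: R_p = (1/71.7 + 1/56.3 + 1/2.08 + 1/4.25)⁻¹ = 1.337 MΩ.
V_A = 5.61 × 1.337/22.74 = 0.3300 V.
I(R_c) = V_A / R_c = 0.3300/2.08 = 0.1586 µA.

I ≈ 0.159 µA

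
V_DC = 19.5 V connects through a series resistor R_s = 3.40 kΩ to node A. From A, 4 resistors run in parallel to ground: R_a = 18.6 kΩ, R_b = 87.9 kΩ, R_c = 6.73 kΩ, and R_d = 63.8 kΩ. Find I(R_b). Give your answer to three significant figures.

Equivalent of the parallel group: R_p = 4.359 kΩ.
Node voltage V_A = V_DC · R_p/(R_s + R_p) = 19.5 × 0.5618 = 10.96 V.
I(R_b) = V_A / R_b = 10.96/87.9 = 0.1246 mA.

I ≈ 0.125 mA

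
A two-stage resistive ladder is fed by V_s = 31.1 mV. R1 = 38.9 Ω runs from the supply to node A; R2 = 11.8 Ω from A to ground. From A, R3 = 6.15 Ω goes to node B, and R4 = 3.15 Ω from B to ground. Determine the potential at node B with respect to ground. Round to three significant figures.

V_B ≈ 1.24 mV

The second stage (R3 + R4 = 9.300 Ω) loads node A in parallel with R2.
Effective lower resistance at A: R2 ‖ 9.300 = 5.201 Ω.
First divider: V_A = V_s · 5.201/(38.9 + 5.201) = 3.668 mV.
V_B = V_A × 0.3387 = 1.242 mV.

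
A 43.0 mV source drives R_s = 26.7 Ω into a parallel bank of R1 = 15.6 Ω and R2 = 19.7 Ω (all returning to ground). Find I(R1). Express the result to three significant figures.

Combine the parallel branches: R_p = (1/15.6 + 1/19.7)⁻¹ = 8.706 Ω.
V_A by voltage divider: V_A = 43.0 × 8.706/(26.7 + 8.706) = 10.57 mV.
I(R1) = V_A / R1 = 10.57/15.6 = 0.6778 mA.

I ≈ 0.678 mA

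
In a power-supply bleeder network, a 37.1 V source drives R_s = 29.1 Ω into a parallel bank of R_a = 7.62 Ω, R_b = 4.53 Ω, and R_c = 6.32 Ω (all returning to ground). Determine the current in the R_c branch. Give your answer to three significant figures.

I ≈ 0.370 A

Equivalent of the parallel group: R_p = 1.960 Ω.
V_A = 37.1 × 1.960/31.06 = 2.341 V.
Branch current I = V_A/R_c = 2.341/6.32 = 0.3704 A.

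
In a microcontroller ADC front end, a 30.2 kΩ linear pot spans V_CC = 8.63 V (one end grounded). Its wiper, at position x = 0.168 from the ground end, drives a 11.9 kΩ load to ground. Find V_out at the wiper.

The pot divides into 25.13 kΩ above the wiper and 5.074 kΩ below.
R_L loads the lower segment: effective lower R = 3.557 kΩ.
Then V_out = V_CC · 3.557/(25.13 + 3.557) = 1.070 V.

V_out ≈ 1.07 V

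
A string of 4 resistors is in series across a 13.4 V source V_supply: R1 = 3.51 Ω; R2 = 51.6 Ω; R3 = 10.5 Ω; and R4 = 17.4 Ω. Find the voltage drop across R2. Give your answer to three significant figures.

V ≈ 8.33 V

Total series resistance ΣR = 3.51 + 51.6 + 10.5 + 17.4 = 83.01 Ω.
By the voltage-divider rule, V = 13.4 × 51.60/83.01 = 8.330 V.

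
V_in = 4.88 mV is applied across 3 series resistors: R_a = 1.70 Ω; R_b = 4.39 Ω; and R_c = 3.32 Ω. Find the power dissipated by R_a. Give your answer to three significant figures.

P ≈ 0.457 µW

Series current I = V_in/ΣR = 4.88/9.410 = 0.5186 mA.
P = I²R = 0.2689 × 1.70 = 0.4572 µW.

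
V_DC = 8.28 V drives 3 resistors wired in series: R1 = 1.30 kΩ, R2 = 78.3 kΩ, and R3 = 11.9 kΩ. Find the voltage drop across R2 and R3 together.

ΣR = 1.30 + 78.3 + 11.9 = 91.50 kΩ.
R_{R2..R3} = 78.3 + 11.9 = 90.20 kΩ.
V = V_DC · R/ΣR = 8.28 × 0.9858 = 8.162 V.

V ≈ 8.16 V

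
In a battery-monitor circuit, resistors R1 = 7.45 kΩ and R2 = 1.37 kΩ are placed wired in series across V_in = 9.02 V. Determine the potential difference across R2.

Total series resistance ΣR = 7.45 + 1.37 = 8.820 kΩ.
Voltage divider: V = V_in · (1.370 / 8.820) = 9.02 × 0.1553 = 1.401 V.

V ≈ 1.40 V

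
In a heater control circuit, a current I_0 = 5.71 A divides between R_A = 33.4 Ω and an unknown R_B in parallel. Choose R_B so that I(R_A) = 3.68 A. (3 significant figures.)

R_B ≈ 60.5 Ω

Two-branch current divider: I_A = I_0 · R_B/(R_A + R_B).
3.68/5.71 = R_B/(R_A + R_B) → R_B = R_A · (0.6445)/(1 − 0.6445) = 33.4 × 1.813 = 60.55 Ω.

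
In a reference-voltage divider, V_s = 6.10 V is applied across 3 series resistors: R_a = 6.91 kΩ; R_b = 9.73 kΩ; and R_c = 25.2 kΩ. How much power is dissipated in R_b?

P ≈ 0.207 mW

ΣR = 41.84 kΩ → I = 6.10/41.84 = 0.1458 mA.
P = I²R = 0.02126 × 9.73 = 0.2068 mW.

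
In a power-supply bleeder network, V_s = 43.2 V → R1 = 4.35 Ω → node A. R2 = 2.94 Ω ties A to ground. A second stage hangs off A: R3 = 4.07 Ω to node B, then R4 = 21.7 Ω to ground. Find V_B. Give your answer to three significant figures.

The second stage (R3 + R4 = 25.77 Ω) loads node A in parallel with R2.
R2 ‖ (R3+R4) = 2.639 Ω.
So V_A = 43.2 × 0.3776 = 16.31 V.
V_B = V_A × 0.8421 = 13.74 V.

V_B ≈ 13.7 V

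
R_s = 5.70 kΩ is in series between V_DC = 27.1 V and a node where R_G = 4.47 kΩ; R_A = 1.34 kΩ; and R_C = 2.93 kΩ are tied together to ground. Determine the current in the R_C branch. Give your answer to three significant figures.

Combine the parallel branches: R_p = (1/4.47 + 1/1.34 + 1/2.93)⁻¹ = 0.7626 kΩ.
V_A by voltage divider: V_A = 27.1 × 0.7626/(5.70 + 0.7626) = 3.198 V.
Branch current I = V_A/R_C = 3.198/2.93 = 1.091 mA.
(Equivalently: I_total = 4.193 mA, then current-divider fraction G_k/ΣG = 0.2603.)

I ≈ 1.09 mA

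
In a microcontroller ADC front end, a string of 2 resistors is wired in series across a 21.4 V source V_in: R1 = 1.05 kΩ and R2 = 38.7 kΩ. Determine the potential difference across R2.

V ≈ 20.8 V

Series total: ΣR = 1.05 + 38.7 = 39.75 kΩ.
V = V_in · R/ΣR = 21.4 × 0.9736 = 20.83 V.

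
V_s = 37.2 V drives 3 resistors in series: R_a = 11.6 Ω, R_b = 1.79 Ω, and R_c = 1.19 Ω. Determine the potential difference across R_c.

Series total: ΣR = 11.6 + 1.79 + 1.19 = 14.58 Ω.
Voltage divider: V = V_s · (1.190 / 14.58) = 37.2 × 0.08162 = 3.036 V.

V ≈ 3.04 V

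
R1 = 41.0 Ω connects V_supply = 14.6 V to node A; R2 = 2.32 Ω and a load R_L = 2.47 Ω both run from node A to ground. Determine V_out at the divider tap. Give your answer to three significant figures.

V_out ≈ 0.414 V

R2 ‖ R_L = (2.32 × 2.47)/(2.32 + 2.47) = 1.196 Ω.
Then V_out = V_supply · R2'/(R1 + R2') = 14.6 × 1.196/42.20 = 0.4139 V.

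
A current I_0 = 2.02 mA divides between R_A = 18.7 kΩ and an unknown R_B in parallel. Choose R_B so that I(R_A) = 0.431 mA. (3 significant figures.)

R_B ≈ 5.07 kΩ

Two-branch current divider: I_A = I_0 · R_B/(R_A + R_B).
With f = 0.2134, R_B = R_A · f/(1−f) = 18.7 × 0.2712 = 5.072 kΩ.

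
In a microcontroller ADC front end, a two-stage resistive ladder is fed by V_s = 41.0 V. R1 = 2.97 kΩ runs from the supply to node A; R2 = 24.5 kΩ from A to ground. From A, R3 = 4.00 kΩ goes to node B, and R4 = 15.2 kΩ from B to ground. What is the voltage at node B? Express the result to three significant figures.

V_B ≈ 25.4 V

Node A sees R2 in parallel with the series input of stage 2, R3 + R4 = 19.20 kΩ.
Effective lower resistance at A: R2 ‖ 19.20 = 10.76 kΩ.
First divider: V_A = V_s · 10.76/(2.97 + 10.76) = 32.13 V.
Stage 2 is unloaded, so V_B = V_A · R4/(R3+R4) = 32.13 × 15.2/19.20 = 25.44 V.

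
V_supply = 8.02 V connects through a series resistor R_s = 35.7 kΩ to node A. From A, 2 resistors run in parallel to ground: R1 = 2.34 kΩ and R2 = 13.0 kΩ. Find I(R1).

I ≈ 0.180 mA

Parallel bank: R_p = 1/(1/2.34 + 1/13.0) = 1.983 kΩ.
V_A by voltage divider: V_A = 8.02 × 1.983/(35.7 + 1.983) = 0.4220 V.
I(R1) = V_A / R1 = 0.4220/2.34 = 0.1804 mA.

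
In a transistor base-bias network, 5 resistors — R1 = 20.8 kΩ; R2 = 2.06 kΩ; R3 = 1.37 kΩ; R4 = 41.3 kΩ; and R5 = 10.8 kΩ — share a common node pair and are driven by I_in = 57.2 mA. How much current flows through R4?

Total conductance ΣG = 1/20.8 + 1/2.06 + 1/1.37 + 1/41.3 + 1/10.8 = 1.380 (units of 1/kΩ).
R4 takes the fraction G_k/ΣG = 0.02421/1.380 = 0.01754, so I = 57.2 × 0.01754 = 1.003 mA.

I ≈ 1.00 mA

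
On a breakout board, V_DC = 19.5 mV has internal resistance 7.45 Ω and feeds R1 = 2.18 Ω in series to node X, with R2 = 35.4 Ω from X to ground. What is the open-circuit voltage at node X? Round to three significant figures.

V_th ≈ 15.3 mV

R1' = 7.45 + 2.18 = 9.630 Ω (source resistance + R1).
V_th is the unloaded tap voltage: V_DC · R2/(R1'+R2) = 19.5 × 0.7861 = 15.33 mV.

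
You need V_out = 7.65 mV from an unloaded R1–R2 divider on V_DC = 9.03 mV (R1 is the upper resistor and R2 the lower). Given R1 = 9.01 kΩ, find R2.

V_out/V_DC = R2/(R1+R2) = 0.8472.
Rearranging, R2 = R1·k/(1−k) = 9.01 × 5.543 = 49.95 kΩ.

R2 ≈ 49.9 kΩ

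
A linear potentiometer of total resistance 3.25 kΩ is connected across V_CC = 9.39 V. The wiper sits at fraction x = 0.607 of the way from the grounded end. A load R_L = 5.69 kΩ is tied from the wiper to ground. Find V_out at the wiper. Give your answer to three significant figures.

The pot divides into 1.277 kΩ above the wiper and 1.973 kΩ below.
(x·R_p) ‖ R_L = 1.465 kΩ.
V_out = 9.39 × 1.465/(1.277 + 1.465) = 5.016 V.
(Unloaded: V_out = x·V_CC = 5.70 V.)

V_out ≈ 5.02 V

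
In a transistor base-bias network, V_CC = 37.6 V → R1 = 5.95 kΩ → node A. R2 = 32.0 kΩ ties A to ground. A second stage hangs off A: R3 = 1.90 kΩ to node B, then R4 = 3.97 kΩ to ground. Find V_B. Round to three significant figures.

Looking into the second stage from A: R3 + R4 = 5.870 kΩ appears in parallel with R2.
R2 ‖ (R3+R4) = 4.960 kΩ.
First divider: V_A = V_CC · 4.960/(5.95 + 4.960) = 17.09 V.
Then the unloaded second divider: V_B = V_A × R4/(R3+R4) = 17.09 × 0.6763 = 11.56 V.

V_B ≈ 11.6 V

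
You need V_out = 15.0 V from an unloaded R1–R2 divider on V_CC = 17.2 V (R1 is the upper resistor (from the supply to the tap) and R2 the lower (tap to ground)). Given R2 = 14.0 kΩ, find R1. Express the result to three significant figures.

The divider ratio is R2/(R1+R2) = 15.0/17.2 = 0.8721.
So R1 = R2 · (V_CC/V_out − 1) = 14.0 × (17.2/15.0 − 1) = 14.0 × 0.1467 = 2.053 kΩ.

R1 ≈ 2.05 kΩ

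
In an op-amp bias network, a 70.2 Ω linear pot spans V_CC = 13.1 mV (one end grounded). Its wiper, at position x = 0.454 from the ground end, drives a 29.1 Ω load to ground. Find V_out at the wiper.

The pot divides into 38.33 Ω above the wiper and 31.87 Ω below.
(x·R_p) ‖ R_L = 15.21 Ω.
Loaded-divider output: V_out = 13.1 × 0.2841 = 3.722 mV.
(Unloaded: V_out = x·V_CC = 5.95 mV.)

V_out ≈ 3.72 mV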